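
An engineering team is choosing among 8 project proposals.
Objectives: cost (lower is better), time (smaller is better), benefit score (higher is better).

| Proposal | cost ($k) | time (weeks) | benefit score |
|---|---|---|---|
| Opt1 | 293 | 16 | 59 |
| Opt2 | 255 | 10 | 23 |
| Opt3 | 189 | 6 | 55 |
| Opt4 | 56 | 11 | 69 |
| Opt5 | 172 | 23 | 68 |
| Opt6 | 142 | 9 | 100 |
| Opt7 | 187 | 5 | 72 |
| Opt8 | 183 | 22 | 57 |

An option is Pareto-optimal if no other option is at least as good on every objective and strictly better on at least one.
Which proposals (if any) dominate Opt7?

Opt1: worse on cost (293 vs 187).
Opt2: worse on cost (255 vs 187).
Opt3: worse on cost (189 vs 187).
Opt4: worse on time (11 vs 5).
Opt5: worse on time (23 vs 5).
Opt6: worse on time (9 vs 5).
Opt8: worse on time (22 vs 5).
No option dominates Opt7.

none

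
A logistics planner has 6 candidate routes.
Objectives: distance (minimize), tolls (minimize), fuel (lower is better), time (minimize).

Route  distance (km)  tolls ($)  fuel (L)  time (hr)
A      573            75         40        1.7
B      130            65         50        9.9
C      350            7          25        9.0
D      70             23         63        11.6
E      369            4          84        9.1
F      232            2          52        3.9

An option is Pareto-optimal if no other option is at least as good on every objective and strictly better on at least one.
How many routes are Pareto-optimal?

A: not dominated (best time).
B: not dominated.
C: not dominated (best fuel).
D: not dominated (best distance).
E: dominated by F (distance 232≤369, tolls 2≤4, fuel 52≤84, time 3.9≤9.1).
F: not dominated (best tolls).
Pareto-optimal: A, B, C, D, F → 5.

5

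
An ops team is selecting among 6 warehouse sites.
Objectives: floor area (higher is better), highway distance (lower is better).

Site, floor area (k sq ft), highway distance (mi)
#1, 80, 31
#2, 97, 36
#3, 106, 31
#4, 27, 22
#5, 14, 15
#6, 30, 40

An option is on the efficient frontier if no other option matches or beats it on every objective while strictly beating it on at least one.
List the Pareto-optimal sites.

#1: dominated by #3 (floor area 106≥80, highway distance 31≤31).
#2: dominated by #3 (floor area 106≥97, highway distance 31≤36).
#3: not dominated (best floor area).
#4: not dominated.
#5: not dominated (best highway distance).
#6: dominated by #1 (floor area 80≥30, highway distance 31≤40).

#3, #4, #5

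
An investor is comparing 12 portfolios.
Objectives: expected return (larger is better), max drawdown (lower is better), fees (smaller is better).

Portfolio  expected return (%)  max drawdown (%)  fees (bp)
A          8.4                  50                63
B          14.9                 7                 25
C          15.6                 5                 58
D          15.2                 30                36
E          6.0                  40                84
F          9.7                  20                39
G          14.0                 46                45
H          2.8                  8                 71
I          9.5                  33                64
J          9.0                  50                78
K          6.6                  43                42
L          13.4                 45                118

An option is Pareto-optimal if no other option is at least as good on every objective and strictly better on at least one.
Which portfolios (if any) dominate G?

B, D

B: expected return 14.9≥14.0, max drawdown 7≤46, fees 25≤45 — dominates G.
D: expected return 15.2≥14.0, max drawdown 30≤46, fees 36≤45 — dominates G.
Others (A, C, E, F, H, I, J, K, L) are each worse than G on at least one objective.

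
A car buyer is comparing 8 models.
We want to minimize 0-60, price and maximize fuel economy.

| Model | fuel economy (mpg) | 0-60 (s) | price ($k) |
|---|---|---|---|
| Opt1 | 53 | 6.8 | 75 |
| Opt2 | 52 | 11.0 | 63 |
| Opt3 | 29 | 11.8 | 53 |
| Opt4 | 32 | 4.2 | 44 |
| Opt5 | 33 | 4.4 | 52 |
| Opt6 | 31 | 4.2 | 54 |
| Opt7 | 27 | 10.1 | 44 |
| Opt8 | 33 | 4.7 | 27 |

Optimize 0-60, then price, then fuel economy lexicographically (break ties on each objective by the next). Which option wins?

Opt4

First minimize 0-60: best is 4.2, kept {Opt4, Opt6}.
Then minimize price: best is 44, kept {Opt4}.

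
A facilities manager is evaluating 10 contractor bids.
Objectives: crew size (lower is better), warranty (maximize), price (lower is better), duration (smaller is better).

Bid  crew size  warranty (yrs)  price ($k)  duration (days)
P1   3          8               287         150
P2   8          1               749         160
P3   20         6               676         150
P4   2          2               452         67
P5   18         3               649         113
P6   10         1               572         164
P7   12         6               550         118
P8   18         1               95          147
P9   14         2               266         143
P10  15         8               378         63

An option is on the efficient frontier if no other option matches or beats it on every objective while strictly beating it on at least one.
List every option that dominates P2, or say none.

P1: crew size 3≤8, warranty 8≥1, price 287≤749, duration 150≤160 — dominates P2.
P4: crew size 2≤8, warranty 2≥1, price 452≤749, duration 67≤160 — dominates P2.
Others (P3, P5, P6, P7, P8, P9, P10) are each worse than P2 on at least one objective.

P1, P4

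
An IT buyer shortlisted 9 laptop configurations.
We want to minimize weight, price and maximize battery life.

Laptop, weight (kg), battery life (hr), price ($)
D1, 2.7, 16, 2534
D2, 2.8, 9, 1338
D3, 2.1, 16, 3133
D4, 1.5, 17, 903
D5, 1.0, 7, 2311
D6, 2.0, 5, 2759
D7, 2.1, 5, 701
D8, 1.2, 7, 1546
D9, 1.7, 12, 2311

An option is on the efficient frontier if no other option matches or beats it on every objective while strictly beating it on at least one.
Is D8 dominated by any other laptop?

No

D1: worse on weight (2.7 vs 1.2).
D2: worse on weight (2.8 vs 1.2).
D3: worse on weight (2.1 vs 1.2).
D4: worse on weight (1.5 vs 1.2).
D5: worse on price (2311 vs 1546).
D6: worse on weight (2.0 vs 1.2).
D7: worse on weight (2.1 vs 1.2).
D9: worse on weight (1.7 vs 1.2).
No option is at least as good as D8 on every objective and strictly better on one.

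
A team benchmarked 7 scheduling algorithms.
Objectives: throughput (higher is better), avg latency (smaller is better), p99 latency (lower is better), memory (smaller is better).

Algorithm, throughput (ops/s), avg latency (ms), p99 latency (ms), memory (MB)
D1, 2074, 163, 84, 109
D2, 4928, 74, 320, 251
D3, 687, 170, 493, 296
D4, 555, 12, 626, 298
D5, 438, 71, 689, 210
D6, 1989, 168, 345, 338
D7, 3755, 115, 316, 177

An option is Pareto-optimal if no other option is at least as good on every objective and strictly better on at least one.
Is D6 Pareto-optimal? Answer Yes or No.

D1 vs D6: throughput 2074≥1989, avg latency 163≤168, p99 latency 84≤345, memory 109≤338 — D1 is at least as good on every objective and strictly better on at least one, so D1 dominates D6.

No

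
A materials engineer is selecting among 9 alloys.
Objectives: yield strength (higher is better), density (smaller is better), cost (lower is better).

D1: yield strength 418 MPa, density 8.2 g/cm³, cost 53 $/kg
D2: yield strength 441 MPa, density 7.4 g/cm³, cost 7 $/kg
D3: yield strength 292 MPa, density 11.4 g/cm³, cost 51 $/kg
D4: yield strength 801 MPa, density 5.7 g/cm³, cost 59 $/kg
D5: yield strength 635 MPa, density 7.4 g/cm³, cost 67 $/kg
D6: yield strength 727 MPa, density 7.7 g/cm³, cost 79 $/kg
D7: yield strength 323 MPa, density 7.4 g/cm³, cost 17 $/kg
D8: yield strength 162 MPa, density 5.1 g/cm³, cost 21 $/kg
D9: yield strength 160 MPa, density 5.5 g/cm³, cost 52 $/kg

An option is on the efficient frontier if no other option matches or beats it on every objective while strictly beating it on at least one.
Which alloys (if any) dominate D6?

D4

D4: yield strength 801≥727, density 5.7≤7.7, cost 59≤79 — dominates D6.
Others (D1, D2, D3, D5, D7, D8, D9) are each worse than D6 on at least one objective.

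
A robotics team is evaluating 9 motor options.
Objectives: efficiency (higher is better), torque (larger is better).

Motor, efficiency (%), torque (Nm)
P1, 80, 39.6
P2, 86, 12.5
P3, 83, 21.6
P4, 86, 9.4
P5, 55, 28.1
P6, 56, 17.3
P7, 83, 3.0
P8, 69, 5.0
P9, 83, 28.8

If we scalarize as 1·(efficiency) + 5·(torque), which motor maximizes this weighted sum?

P1: 1·80 + 5·39.6 = 278.0
P2: 1·86 + 5·12.5 = 148.5
P3: 1·83 + 5·21.6 = 191.0
P4: 1·86 + 5·9.4 = 133.0
P5: 1·55 + 5·28.1 = 195.5
P6: 1·56 + 5·17.3 = 142.5
P7: 1·83 + 5·3.0 = 98.0
P8: 1·69 + 5·5.0 = 94.0
P9: 1·83 + 5·28.8 = 227.0
Highest: P1 at 278.0.

P1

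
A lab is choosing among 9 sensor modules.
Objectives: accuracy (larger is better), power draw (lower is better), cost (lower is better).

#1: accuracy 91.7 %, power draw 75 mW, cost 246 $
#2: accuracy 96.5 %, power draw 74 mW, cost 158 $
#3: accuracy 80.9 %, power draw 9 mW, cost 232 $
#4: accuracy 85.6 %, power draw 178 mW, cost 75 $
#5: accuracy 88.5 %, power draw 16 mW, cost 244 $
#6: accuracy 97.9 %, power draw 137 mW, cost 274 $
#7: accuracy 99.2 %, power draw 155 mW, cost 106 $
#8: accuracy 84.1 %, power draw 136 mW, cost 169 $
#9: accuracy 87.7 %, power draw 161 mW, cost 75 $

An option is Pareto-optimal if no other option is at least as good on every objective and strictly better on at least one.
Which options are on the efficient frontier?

#1: dominated by #2 (accuracy 96.5≥91.7, power draw 74≤75, cost 158≤246).
#2: not dominated.
#3: not dominated (best power draw).
#4: dominated by #9 (accuracy 87.7≥85.6, power draw 161≤178, cost 75≤75).
#5: not dominated.
#6: not dominated.
#7: not dominated (best accuracy).
#8: dominated by #2 (accuracy 96.5≥84.1, power draw 74≤136, cost 158≤169).
#9: not dominated.

#2, #3, #5, #6, #7, #9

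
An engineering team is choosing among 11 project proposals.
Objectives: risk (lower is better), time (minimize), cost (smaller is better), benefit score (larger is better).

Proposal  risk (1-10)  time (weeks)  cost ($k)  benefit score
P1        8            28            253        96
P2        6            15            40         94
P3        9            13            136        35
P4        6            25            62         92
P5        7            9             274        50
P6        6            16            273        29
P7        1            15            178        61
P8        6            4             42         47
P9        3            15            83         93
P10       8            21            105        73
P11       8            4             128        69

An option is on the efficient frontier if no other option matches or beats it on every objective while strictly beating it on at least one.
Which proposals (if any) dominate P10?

P2, P9

P2: risk 6≤8, time 15≤21, cost 40≤105, benefit score 94≥73 — dominates P10.
P9: risk 3≤8, time 15≤21, cost 83≤105, benefit score 93≥73 — dominates P10.
Others (P1, P3, P4, P5, P6, P7, P8, P11) are each worse than P10 on at least one objective.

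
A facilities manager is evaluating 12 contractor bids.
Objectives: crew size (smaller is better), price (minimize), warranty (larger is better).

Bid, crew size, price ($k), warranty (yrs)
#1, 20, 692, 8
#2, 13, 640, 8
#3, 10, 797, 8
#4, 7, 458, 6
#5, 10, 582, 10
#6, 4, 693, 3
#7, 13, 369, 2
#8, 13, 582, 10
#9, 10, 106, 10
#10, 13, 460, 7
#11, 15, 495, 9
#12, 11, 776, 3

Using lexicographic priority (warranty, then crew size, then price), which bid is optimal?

First maximize warranty: best is 10, kept {#5, #8, #9}.
Then minimize crew size: best is 10, kept {#5, #9}.
Then minimize price: best is 106, kept {#9}.

#9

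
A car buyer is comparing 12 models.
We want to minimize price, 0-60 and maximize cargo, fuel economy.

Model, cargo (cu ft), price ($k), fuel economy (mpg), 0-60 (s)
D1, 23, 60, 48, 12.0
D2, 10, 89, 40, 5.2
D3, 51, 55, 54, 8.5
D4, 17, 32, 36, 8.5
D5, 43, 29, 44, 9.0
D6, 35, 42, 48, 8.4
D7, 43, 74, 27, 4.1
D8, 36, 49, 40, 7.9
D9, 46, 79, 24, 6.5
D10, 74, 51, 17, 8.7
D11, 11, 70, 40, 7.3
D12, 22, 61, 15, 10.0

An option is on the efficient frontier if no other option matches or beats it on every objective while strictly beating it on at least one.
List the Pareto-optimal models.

D2, D3, D4, D5, D6, D7, D8, D9, D10, D11

D1: dominated by D3 (cargo 51≥23, price 55≤60, fuel economy 54≥48, 0-60 8.5≤12.0).
D2: not dominated.
D3: not dominated (best fuel economy).
D4: not dominated.
D5: not dominated (best price).
D6: not dominated.
D7: not dominated (best 0-60).
D8: not dominated.
D9: not dominated.
D10: not dominated (best cargo).
D11: not dominated.
D12: dominated by D3 (cargo 51≥22, price 55≤61, fuel economy 54≥15, 0-60 8.5≤10.0).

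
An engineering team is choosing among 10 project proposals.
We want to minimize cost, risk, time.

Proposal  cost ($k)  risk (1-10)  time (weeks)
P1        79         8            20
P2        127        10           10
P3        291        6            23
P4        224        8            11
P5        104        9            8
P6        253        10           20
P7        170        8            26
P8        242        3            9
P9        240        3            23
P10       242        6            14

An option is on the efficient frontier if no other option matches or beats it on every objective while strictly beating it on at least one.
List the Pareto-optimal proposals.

P1: not dominated (best cost).
P2: dominated by P5 (cost 104≤127, risk 9≤10, time 8≤10).
P3: dominated by P8 (cost 242≤291, risk 3≤6, time 9≤23).
P4: not dominated.
P5: not dominated (best time).
P6: dominated by P1 (cost 79≤253, risk 8≤10, time 20≤20).
P7: dominated by P1 (cost 79≤170, risk 8≤8, time 20≤26).
P8: not dominated.
P9: not dominated.
P10: dominated by P8 (cost 242≤242, risk 3≤6, time 9≤14).

P1, P4, P5, P8, P9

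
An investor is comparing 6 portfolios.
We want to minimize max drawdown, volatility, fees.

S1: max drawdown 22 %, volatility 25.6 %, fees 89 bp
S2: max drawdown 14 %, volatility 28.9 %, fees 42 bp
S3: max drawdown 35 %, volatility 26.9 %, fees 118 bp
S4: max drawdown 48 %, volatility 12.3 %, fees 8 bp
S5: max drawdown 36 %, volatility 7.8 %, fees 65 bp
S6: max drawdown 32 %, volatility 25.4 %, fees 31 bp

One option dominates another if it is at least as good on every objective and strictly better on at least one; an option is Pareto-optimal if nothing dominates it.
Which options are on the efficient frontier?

S1, S2, S4, S5, S6

S1: not dominated.
S2: not dominated (best max drawdown).
S3: dominated by S1 (max drawdown 22≤35, volatility 25.6≤26.9, fees 89≤118).
S4: not dominated (best fees).
S5: not dominated (best volatility).
S6: not dominated.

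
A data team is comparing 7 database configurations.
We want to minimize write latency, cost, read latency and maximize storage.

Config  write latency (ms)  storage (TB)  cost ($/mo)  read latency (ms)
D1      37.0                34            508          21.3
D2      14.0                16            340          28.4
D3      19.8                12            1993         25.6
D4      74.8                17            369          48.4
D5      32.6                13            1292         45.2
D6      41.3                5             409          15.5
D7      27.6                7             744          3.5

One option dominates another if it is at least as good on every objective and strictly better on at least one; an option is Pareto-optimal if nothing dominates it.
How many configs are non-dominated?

D1: not dominated (best storage).
D2: not dominated (best write latency).
D3: not dominated.
D4: not dominated.
D5: dominated by D2 (write latency 14.0≤32.6, storage 16≥13, cost 340≤1292, read latency 28.4≤45.2).
D6: not dominated.
D7: not dominated (best read latency).
Pareto-optimal: D1, D2, D3, D4, D6, D7 → 6.

6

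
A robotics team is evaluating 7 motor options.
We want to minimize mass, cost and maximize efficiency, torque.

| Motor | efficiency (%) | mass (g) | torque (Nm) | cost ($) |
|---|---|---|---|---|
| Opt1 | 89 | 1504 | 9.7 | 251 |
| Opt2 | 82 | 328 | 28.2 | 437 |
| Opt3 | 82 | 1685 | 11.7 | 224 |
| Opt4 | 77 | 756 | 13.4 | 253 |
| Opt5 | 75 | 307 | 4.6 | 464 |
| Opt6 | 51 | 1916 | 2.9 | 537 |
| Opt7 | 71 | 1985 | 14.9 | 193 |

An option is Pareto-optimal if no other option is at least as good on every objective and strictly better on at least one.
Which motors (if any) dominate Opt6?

Opt1, Opt2, Opt3, Opt4, Opt5

Opt1: efficiency 89≥51, mass 1504≤1916, torque 9.7≥2.9, cost 251≤537 — dominates Opt6.
Opt2: efficiency 82≥51, mass 328≤1916, torque 28.2≥2.9, cost 437≤537 — dominates Opt6.
Opt3: efficiency 82≥51, mass 1685≤1916, torque 11.7≥2.9, cost 224≤537 — dominates Opt6.
Opt4: efficiency 77≥51, mass 756≤1916, torque 13.4≥2.9, cost 253≤537 — dominates Opt6.
Opt5: efficiency 75≥51, mass 307≤1916, torque 4.6≥2.9, cost 464≤537 — dominates Opt6.
Others (Opt7) are each worse than Opt6 on at least one objective.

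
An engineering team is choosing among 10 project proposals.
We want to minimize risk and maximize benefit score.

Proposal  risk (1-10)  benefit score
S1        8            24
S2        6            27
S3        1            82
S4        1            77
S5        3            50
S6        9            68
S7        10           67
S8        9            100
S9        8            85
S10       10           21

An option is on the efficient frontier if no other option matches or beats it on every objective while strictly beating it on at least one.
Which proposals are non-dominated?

S1: dominated by S2 (risk 6≤8, benefit score 27≥24).
S2: dominated by S3 (risk 1≤6, benefit score 82≥27).
S3: not dominated.
S4: dominated by S3 (risk 1≤1, benefit score 82≥77).
S5: dominated by S3 (risk 1≤3, benefit score 82≥50).
S6: dominated by S3 (risk 1≤9, benefit score 82≥68).
S7: dominated by S3 (risk 1≤10, benefit score 82≥67).
S8: not dominated (best benefit score).
S9: not dominated.
S10: dominated by S1 (risk 8≤10, benefit score 24≥21).

S3, S8, S9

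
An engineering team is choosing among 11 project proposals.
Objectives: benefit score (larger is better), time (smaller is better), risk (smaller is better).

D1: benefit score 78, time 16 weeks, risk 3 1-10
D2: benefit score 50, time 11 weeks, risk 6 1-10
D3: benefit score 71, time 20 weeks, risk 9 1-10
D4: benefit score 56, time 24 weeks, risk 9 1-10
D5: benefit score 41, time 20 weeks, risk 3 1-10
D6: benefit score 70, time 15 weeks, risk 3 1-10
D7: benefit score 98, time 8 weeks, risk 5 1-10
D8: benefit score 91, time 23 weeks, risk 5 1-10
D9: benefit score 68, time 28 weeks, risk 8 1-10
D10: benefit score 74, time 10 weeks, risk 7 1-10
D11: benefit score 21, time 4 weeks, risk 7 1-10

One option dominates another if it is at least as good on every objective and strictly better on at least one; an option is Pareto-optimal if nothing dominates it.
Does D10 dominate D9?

D10 vs D9: benefit score 74≥68, time 10≤28, risk 7≤8 — D10 is at least as good on every objective with at least one strict improvement.

Yes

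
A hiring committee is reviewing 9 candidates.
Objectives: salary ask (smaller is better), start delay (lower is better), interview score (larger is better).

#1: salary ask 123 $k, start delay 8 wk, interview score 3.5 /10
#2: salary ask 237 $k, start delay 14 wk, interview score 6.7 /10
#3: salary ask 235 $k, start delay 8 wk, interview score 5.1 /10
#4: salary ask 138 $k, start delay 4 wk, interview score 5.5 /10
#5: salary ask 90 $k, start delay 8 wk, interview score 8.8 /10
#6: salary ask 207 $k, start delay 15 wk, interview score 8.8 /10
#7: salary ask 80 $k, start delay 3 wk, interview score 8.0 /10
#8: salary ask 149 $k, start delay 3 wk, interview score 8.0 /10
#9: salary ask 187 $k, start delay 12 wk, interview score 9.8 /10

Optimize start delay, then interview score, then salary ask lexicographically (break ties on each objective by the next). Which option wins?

First minimize start delay: best is 3, kept {#7, #8}.
Then maximize interview score: best is 8.0, kept {#7, #8}.
Then minimize salary ask: best is 80, kept {#7}.

#7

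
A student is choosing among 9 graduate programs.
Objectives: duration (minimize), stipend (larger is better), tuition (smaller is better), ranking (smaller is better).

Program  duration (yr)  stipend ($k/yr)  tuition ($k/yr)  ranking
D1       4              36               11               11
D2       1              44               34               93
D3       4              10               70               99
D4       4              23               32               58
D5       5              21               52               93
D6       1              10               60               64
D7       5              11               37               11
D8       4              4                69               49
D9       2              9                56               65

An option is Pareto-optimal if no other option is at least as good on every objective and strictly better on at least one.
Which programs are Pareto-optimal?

D1, D2, D6, D9

D1: not dominated (best tuition).
D2: not dominated (best stipend).
D3: dominated by D1 (duration 4≤4, stipend 36≥10, tuition 11≤70, ranking 11≤99).
D4: dominated by D1 (duration 4≤4, stipend 36≥23, tuition 11≤32, ranking 11≤58).
D5: dominated by D1 (duration 4≤5, stipend 36≥21, tuition 11≤52, ranking 11≤93).
D6: not dominated.
D7: dominated by D1 (duration 4≤5, stipend 36≥11, tuition 11≤37, ranking 11≤11).
D8: dominated by D1 (duration 4≤4, stipend 36≥4, tuition 11≤69, ranking 11≤49).
D9: not dominated.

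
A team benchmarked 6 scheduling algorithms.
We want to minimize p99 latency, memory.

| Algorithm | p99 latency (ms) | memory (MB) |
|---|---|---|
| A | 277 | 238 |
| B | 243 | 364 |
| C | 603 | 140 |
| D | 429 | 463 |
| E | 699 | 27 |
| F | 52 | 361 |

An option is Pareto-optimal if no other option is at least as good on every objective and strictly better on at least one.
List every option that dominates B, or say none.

F: p99 latency 52≤243, memory 361≤364 — dominates B.
Others (A, C, D, E) are each worse than B on at least one objective.

F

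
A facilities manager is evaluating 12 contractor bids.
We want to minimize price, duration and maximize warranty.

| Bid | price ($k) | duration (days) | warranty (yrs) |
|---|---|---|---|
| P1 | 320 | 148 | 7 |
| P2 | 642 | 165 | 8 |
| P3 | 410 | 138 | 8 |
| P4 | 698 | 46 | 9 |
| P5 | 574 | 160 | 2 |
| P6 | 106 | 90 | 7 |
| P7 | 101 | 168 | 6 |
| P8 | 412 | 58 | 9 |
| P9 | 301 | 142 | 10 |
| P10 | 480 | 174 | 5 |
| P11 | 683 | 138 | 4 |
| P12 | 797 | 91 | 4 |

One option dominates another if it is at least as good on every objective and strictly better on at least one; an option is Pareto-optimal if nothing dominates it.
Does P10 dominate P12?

P10 vs P12: P10 is worse on duration (174 vs 91), so it does not dominate P12.

No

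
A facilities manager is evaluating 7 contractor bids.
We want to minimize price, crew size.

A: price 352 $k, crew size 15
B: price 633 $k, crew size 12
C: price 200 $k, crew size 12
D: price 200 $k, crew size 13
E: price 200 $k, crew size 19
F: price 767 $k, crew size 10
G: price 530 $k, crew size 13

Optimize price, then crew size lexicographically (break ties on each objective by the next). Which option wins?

C

First minimize price: best is 200, kept {C, D, E}.
Then minimize crew size: best is 12, kept {C}.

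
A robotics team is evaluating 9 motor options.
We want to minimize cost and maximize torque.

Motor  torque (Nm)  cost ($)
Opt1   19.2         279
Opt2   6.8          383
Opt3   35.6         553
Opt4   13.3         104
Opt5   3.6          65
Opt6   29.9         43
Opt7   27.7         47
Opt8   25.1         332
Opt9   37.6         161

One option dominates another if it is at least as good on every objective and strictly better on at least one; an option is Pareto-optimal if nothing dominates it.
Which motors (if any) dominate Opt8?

Opt6: torque 29.9≥25.1, cost 43≤332 — dominates Opt8.
Opt7: torque 27.7≥25.1, cost 47≤332 — dominates Opt8.
Opt9: torque 37.6≥25.1, cost 161≤332 — dominates Opt8.
Others (Opt1, Opt2, Opt3, Opt4, Opt5) are each worse than Opt8 on at least one objective.

Opt6, Opt7, Opt9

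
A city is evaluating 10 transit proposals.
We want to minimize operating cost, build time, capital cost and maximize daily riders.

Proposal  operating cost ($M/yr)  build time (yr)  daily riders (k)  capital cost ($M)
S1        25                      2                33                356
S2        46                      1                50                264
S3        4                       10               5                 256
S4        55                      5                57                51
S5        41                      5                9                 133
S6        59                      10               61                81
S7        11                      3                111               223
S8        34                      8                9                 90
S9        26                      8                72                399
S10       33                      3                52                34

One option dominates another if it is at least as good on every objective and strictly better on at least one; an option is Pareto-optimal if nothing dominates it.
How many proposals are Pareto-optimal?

7

S1: not dominated.
S2: not dominated (best build time).
S3: not dominated (best operating cost).
S4: not dominated.
S5: dominated by S10 (operating cost 33≤41, build time 3≤5, daily riders 52≥9, capital cost 34≤133).
S6: not dominated.
S7: not dominated (best daily riders).
S8: dominated by S10 (operating cost 33≤34, build time 3≤8, daily riders 52≥9, capital cost 34≤90).
S9: dominated by S7 (operating cost 11≤26, build time 3≤8, daily riders 111≥72, capital cost 223≤399).
S10: not dominated (best capital cost).
Pareto-optimal: S1, S2, S3, S4, S6, S7, S10 → 7.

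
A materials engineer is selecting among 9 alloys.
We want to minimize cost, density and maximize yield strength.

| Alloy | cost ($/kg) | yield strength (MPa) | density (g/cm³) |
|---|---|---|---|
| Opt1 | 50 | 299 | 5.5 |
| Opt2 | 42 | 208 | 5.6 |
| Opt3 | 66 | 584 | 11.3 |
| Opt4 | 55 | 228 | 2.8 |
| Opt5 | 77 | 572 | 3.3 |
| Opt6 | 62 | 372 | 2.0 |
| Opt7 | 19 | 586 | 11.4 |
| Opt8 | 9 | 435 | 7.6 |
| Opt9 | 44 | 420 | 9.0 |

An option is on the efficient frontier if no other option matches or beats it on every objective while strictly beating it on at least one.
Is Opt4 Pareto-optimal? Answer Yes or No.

Opt1: worse on density (5.5 vs 2.8).
Opt2: worse on yield strength (208 vs 228).
Opt3: worse on cost (66 vs 55).
Opt5: worse on cost (77 vs 55).
Opt6: worse on cost (62 vs 55).
Opt7: worse on density (11.4 vs 2.8).
Opt8: worse on density (7.6 vs 2.8).
Opt9: worse on density (9.0 vs 2.8).
No option is at least as good as Opt4 on every objective and strictly better on one.

Yes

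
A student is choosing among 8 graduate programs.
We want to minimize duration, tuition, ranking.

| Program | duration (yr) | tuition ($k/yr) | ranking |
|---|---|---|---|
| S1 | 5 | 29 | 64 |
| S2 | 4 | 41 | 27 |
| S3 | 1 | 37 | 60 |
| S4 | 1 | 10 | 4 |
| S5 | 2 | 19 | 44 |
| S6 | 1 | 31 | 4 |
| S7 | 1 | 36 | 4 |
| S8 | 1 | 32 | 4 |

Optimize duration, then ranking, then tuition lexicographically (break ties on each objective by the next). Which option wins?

First minimize duration: best is 1, kept {S3, S4, S6, S7, S8}.
Then minimize ranking: best is 4, kept {S4, S6, S7, S8}.
Then minimize tuition: best is 10, kept {S4}.

S4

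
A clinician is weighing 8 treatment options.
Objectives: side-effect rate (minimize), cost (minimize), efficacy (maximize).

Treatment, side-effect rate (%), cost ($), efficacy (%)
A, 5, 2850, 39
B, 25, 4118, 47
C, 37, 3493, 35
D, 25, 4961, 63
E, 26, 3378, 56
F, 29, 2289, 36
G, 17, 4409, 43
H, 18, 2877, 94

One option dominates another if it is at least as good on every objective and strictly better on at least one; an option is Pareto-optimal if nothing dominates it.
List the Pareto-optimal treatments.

A: not dominated (best side-effect rate).
B: dominated by H (side-effect rate 18≤25, cost 2877≤4118, efficacy 94≥47).
C: dominated by A (side-effect rate 5≤37, cost 2850≤3493, efficacy 39≥35).
D: dominated by H (side-effect rate 18≤25, cost 2877≤4961, efficacy 94≥63).
E: dominated by H (side-effect rate 18≤26, cost 2877≤3378, efficacy 94≥56).
F: not dominated (best cost).
G: not dominated.
H: not dominated (best efficacy).

A, F, G, H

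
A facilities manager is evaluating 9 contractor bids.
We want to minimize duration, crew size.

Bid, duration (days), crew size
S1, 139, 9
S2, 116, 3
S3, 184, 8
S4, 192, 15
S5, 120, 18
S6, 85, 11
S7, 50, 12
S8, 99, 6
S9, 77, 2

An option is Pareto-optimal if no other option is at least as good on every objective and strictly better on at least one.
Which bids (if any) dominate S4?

S1, S2, S3, S6, S7, S8, S9

S1: duration 139≤192, crew size 9≤15 — dominates S4.
S2: duration 116≤192, crew size 3≤15 — dominates S4.
S3: duration 184≤192, crew size 8≤15 — dominates S4.
S6: duration 85≤192, crew size 11≤15 — dominates S4.
S7: duration 50≤192, crew size 12≤15 — dominates S4.
S8: duration 99≤192, crew size 6≤15 — dominates S4.
S9: duration 77≤192, crew size 2≤15 — dominates S4.
Others (S5) are each worse than S4 on at least one objective.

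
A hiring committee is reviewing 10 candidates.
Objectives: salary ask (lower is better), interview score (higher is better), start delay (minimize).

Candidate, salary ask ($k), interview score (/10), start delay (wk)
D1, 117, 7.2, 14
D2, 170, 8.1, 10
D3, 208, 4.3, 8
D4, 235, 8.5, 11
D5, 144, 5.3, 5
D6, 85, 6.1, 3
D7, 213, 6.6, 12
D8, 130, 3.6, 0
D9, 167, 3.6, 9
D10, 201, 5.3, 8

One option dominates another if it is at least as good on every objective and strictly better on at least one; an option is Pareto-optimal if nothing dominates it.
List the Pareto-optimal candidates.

D1, D2, D4, D6, D8

D1: not dominated.
D2: not dominated.
D3: dominated by D5 (salary ask 144≤208, interview score 5.3≥4.3, start delay 5≤8).
D4: not dominated (best interview score).
D5: dominated by D6 (salary ask 85≤144, interview score 6.1≥5.3, start delay 3≤5).
D6: not dominated (best salary ask).
D7: dominated by D2 (salary ask 170≤213, interview score 8.1≥6.6, start delay 10≤12).
D8: not dominated (best start delay).
D9: dominated by D5 (salary ask 144≤167, interview score 5.3≥3.6, start delay 5≤9).
D10: dominated by D5 (salary ask 144≤201, interview score 5.3≥5.3, start delay 5≤8).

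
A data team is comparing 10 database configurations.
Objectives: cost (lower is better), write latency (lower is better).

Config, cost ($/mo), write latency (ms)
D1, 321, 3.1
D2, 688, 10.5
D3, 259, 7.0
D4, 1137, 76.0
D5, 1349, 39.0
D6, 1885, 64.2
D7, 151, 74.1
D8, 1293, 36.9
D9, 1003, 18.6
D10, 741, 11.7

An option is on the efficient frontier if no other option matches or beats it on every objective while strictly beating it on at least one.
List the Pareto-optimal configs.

D1: not dominated (best write latency).
D2: dominated by D1 (cost 321≤688, write latency 3.1≤10.5).
D3: not dominated.
D4: dominated by D1 (cost 321≤1137, write latency 3.1≤76.0).
D5: dominated by D1 (cost 321≤1349, write latency 3.1≤39.0).
D6: dominated by D1 (cost 321≤1885, write latency 3.1≤64.2).
D7: not dominated (best cost).
D8: dominated by D1 (cost 321≤1293, write latency 3.1≤36.9).
D9: dominated by D1 (cost 321≤1003, write latency 3.1≤18.6).
D10: dominated by D1 (cost 321≤741, write latency 3.1≤11.7).

D1, D3, D7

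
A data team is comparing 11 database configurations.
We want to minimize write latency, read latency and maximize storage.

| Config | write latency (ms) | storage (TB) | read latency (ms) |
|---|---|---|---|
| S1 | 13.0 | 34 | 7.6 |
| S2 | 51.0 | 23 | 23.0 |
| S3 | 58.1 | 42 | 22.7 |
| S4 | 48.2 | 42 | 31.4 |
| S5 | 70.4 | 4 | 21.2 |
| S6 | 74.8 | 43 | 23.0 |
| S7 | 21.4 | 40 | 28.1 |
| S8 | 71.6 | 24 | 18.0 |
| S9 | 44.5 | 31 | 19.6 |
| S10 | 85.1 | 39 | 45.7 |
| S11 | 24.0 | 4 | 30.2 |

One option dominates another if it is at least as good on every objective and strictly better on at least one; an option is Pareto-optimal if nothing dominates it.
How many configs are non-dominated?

S1: not dominated (best write latency).
S2: dominated by S1 (write latency 13.0≤51.0, storage 34≥23, read latency 7.6≤23.0).
S3: not dominated.
S4: not dominated.
S5: dominated by S1 (write latency 13.0≤70.4, storage 34≥4, read latency 7.6≤21.2).
S6: not dominated (best storage).
S7: not dominated.
S8: dominated by S1 (write latency 13.0≤71.6, storage 34≥24, read latency 7.6≤18.0).
S9: dominated by S1 (write latency 13.0≤44.5, storage 34≥31, read latency 7.6≤19.6).
S10: dominated by S3 (write latency 58.1≤85.1, storage 42≥39, read latency 22.7≤45.7).
S11: dominated by S1 (write latency 13.0≤24.0, storage 34≥4, read latency 7.6≤30.2).
Pareto-optimal: S1, S3, S4, S6, S7 → 5.

5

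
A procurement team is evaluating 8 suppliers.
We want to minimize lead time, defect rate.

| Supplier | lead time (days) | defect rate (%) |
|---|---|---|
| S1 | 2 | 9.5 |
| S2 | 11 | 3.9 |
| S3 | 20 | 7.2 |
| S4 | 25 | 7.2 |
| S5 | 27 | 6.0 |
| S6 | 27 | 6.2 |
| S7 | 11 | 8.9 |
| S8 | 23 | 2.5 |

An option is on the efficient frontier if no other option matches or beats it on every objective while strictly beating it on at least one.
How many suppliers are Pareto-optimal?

3

S1: not dominated (best lead time).
S2: not dominated.
S3: dominated by S2 (lead time 11≤20, defect rate 3.9≤7.2).
S4: dominated by S2 (lead time 11≤25, defect rate 3.9≤7.2).
S5: dominated by S2 (lead time 11≤27, defect rate 3.9≤6.0).
S6: dominated by S2 (lead time 11≤27, defect rate 3.9≤6.2).
S7: dominated by S2 (lead time 11≤11, defect rate 3.9≤8.9).
S8: not dominated (best defect rate).
Pareto-optimal: S1, S2, S8 → 3.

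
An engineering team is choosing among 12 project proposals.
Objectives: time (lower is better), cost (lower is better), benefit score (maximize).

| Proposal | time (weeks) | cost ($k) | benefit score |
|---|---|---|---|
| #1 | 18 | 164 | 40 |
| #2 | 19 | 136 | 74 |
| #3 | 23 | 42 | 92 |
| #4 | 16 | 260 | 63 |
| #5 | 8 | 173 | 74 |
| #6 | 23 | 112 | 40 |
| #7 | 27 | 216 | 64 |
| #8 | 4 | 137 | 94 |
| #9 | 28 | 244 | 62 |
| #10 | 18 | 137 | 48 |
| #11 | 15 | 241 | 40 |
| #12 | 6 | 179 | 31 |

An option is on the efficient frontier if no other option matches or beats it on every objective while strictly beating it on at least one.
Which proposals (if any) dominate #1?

#8, #10

#8: time 4≤18, cost 137≤164, benefit score 94≥40 — dominates #1.
#10: time 18≤18, cost 137≤164, benefit score 48≥40 — dominates #1.
Others (#2, #3, #4, #5, #6, #7, #9, #11, #12) are each worse than #1 on at least one objective.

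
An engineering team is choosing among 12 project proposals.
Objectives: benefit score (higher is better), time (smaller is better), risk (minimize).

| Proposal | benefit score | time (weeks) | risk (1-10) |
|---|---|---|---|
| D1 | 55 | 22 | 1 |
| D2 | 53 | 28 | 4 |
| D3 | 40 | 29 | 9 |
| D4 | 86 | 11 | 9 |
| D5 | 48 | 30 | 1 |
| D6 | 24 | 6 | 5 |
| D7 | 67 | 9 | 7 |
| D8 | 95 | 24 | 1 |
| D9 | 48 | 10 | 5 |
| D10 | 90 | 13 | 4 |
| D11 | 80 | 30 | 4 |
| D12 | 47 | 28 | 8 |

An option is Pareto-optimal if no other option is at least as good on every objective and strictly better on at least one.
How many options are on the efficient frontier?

7

D1: not dominated.
D2: dominated by D1 (benefit score 55≥53, time 22≤28, risk 1≤4).
D3: dominated by D1 (benefit score 55≥40, time 22≤29, risk 1≤9).
D4: not dominated.
D5: dominated by D1 (benefit score 55≥48, time 22≤30, risk 1≤1).
D6: not dominated (best time).
D7: not dominated.
D8: not dominated (best benefit score).
D9: not dominated.
D10: not dominated.
D11: dominated by D8 (benefit score 95≥80, time 24≤30, risk 1≤4).
D12: dominated by D1 (benefit score 55≥47, time 22≤28, risk 1≤8).
Pareto-optimal: D1, D4, D6, D7, D8, D9, D10 → 7.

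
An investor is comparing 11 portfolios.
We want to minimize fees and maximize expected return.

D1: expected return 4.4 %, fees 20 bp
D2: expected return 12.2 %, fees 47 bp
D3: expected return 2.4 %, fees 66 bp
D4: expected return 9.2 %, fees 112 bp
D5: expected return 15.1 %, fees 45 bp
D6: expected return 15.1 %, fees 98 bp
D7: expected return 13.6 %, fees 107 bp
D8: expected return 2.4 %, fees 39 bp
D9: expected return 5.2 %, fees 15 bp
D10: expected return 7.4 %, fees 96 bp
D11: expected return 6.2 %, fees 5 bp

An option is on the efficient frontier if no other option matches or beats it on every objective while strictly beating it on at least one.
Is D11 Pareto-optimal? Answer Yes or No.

Yes

D1: worse on expected return (4.4 vs 6.2).
D2: worse on fees (47 vs 5).
D3: worse on expected return (2.4 vs 6.2).
D4: worse on fees (112 vs 5).
D5: worse on fees (45 vs 5).
D6: worse on fees (98 vs 5).
D7: worse on fees (107 vs 5).
D8: worse on expected return (2.4 vs 6.2).
D9: worse on expected return (5.2 vs 6.2).
D10: worse on fees (96 vs 5).
No option is at least as good as D11 on every objective and strictly better on one.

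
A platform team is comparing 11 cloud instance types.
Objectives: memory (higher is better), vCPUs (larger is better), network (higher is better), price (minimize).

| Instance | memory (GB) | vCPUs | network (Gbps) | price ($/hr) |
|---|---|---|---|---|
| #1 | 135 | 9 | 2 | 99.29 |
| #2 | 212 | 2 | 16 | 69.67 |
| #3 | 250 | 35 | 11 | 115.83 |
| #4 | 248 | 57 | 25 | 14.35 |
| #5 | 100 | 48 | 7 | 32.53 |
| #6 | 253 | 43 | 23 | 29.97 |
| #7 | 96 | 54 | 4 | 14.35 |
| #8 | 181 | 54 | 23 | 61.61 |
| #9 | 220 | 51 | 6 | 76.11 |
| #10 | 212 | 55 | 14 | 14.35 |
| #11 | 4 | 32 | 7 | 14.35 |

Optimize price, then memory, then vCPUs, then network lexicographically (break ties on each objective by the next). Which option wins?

First minimize price: best is 14.35, kept {#4, #7, #10, #11}.
Then maximize memory: best is 248, kept {#4}.

#4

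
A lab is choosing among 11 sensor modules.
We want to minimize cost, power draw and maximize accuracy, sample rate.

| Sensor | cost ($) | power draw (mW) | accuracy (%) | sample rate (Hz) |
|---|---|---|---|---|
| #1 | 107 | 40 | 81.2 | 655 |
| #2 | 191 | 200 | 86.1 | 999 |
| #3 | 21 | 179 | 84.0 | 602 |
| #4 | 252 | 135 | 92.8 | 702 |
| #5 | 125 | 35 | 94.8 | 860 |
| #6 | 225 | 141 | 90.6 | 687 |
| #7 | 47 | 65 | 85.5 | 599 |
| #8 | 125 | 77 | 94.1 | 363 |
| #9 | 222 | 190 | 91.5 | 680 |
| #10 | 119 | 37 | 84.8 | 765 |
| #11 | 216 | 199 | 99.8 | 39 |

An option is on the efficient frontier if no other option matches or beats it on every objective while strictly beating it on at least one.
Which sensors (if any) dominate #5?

none

#1: worse on power draw (40 vs 35).
#2: worse on cost (191 vs 125).
#3: worse on power draw (179 vs 35).
#4: worse on cost (252 vs 125).
#6: worse on cost (225 vs 125).
#7: worse on power draw (65 vs 35).
#8: worse on power draw (77 vs 35).
#9: worse on cost (222 vs 125).
#10: worse on power draw (37 vs 35).
#11: worse on cost (216 vs 125).
No option dominates #5.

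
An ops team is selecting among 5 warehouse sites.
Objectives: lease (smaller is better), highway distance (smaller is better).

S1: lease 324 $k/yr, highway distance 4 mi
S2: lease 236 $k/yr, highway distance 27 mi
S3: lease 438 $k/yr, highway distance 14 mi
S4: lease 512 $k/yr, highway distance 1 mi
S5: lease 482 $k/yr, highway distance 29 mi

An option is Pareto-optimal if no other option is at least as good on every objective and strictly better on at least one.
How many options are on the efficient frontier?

3

S1: not dominated.
S2: not dominated (best lease).
S3: dominated by S1 (lease 324≤438, highway distance 4≤14).
S4: not dominated (best highway distance).
S5: dominated by S1 (lease 324≤482, highway distance 4≤29).
Pareto-optimal: S1, S2, S4 → 3.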